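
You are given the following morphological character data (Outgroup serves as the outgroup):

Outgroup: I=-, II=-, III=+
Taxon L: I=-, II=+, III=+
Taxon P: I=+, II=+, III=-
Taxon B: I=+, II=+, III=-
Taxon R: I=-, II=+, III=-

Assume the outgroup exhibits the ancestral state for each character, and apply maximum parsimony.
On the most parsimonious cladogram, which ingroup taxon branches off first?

Taxon L

Character polarity is set by the outgroup: the derived state is whichever differs from the outgroup's state, so for III the derived state is '-', and for the remaining characters it is '+'.
I: derived state '+' in Taxon B and Taxon P only — synapomorphy for {Taxon B, Taxon P}.
II (derived state '+') is shared by all ingroup taxa — unites the whole ingroup.
Only Taxon B, Taxon P, and Taxon R show the derived state '-' for III, supporting them as a clade.
Most parsimonious ingroup topology: (Taxon L,((Taxon P,Taxon B),Taxon R)).
Taxon L is sister to the clade containing all other ingroup taxa, so it is the earliest-diverging (most basal) ingroup lineage.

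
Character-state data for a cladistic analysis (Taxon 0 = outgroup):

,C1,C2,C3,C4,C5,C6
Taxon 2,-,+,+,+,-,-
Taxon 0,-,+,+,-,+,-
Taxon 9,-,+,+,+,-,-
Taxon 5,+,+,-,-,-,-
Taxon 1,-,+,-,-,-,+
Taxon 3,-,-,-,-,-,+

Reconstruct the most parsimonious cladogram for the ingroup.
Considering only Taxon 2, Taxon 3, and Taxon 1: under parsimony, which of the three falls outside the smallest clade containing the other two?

Character polarity is set by the outgroup: the derived state is whichever differs from the outgroup's state, so for C2, C3, C5 the derived state is '-', and for the remaining characters it is '+'.
C1: derived state '+' in Taxon 5 only — an autapomorphy, so it tells us nothing about relationships among taxa.
C2: derived state '-' in Taxon 3 only — an autapomorphy, so it tells us nothing about relationships among taxa.
C3 (derived state '-') is shared by Taxon 1, Taxon 3, and Taxon 5 — a synapomorphy uniting that clade.
C4 (derived state '+') is shared by Taxon 2 and Taxon 9 — a synapomorphy uniting that clade.
All ingroup taxa share the derived state '-' for C5; it defines the ingroup but does not resolve relationships within it.
C6 (derived state '+') is shared by Taxon 1 and Taxon 3 — a synapomorphy uniting that clade.
Most parsimonious ingroup topology: (((Taxon 1,Taxon 3),Taxon 5),(Taxon 2,Taxon 9)).
Taxon 3 and Taxon 1 share a more recent common ancestor with each other than either does with Taxon 2, so Taxon 2 is the least closely related of the three.

Taxon 2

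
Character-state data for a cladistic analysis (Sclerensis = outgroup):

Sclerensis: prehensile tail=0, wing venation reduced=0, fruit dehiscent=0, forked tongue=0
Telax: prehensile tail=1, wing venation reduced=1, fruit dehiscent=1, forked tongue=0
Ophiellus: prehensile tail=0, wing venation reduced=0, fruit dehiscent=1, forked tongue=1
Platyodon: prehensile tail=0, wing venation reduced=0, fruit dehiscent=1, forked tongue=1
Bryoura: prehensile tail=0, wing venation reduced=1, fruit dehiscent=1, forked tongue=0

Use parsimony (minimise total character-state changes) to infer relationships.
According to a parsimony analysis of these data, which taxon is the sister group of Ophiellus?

Platyodon

The outgroup has state '0' for every character, so '1' is the derived state throughout.
prehensile tail (derived state '1') is unique to Telax (autapomorphy; uninformative for grouping).
Only Bryoura and Telax show the derived state '1' for wing venation reduced, supporting them as a clade.
fruit dehiscent (derived state '1') is shared by all ingroup taxa — unites the whole ingroup.
forked tongue: derived state '1' in Ophiellus and Platyodon only — synapomorphy for {Ophiellus, Platyodon}.
Most parsimonious ingroup topology: ((Telax,Bryoura),(Ophiellus,Platyodon)).
Ophiellus and Platyodon form a cherry on this tree, so they are sister taxa.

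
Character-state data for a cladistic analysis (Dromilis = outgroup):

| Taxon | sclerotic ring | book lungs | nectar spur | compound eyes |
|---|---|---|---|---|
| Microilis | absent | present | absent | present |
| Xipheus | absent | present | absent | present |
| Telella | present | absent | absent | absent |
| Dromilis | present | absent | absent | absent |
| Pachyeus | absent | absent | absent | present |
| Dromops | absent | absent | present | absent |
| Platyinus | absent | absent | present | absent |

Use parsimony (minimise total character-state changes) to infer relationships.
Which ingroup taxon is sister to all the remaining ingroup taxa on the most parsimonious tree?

Telella

Character polarity is set by the outgroup: the derived state is whichever differs from the outgroup's state, so for sclerotic ring the derived state is 'absent', and for the remaining characters it is 'present'.
sclerotic ring (derived state 'absent') is shared by Dromops, Microilis, Pachyeus, Platyinus, and Xipheus — a synapomorphy uniting that clade.
book lungs (derived state 'present') is shared by Microilis and Xipheus — a synapomorphy uniting that clade.
nectar spur: derived state 'present' in Dromops and Platyinus only — synapomorphy for {Dromops, Platyinus}.
compound eyes (derived state 'present') is shared by Microilis, Pachyeus, and Xipheus — a synapomorphy uniting that clade.
Most parsimonious ingroup topology: (Telella,((Platyinus,Dromops),((Microilis,Xipheus),Pachyeus))).
Telella is sister to the clade containing all other ingroup taxa, so it is the earliest-diverging (most basal) ingroup lineage.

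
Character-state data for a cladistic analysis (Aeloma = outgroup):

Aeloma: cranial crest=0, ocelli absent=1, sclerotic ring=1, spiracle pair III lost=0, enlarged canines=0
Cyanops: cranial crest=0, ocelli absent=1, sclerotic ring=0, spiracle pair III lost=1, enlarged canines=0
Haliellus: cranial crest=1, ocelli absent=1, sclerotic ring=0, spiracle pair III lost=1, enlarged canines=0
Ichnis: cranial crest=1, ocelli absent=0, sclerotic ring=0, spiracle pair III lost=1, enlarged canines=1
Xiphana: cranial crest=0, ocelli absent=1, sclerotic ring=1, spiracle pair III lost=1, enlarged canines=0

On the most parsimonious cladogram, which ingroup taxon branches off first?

Character polarity is set by the outgroup: the derived state is whichever differs from the outgroup's state, so for ocelli absent, sclerotic ring the derived state is '0', and for the remaining characters it is '1'.
cranial crest (derived state '1') is shared by Haliellus and Ichnis — a synapomorphy uniting that clade.
ocelli absent: derived state '0' in Ichnis only — an autapomorphy, so it tells us nothing about relationships among taxa.
sclerotic ring (derived state '0') is shared by Cyanops, Haliellus, and Ichnis — a synapomorphy uniting that clade.
All ingroup taxa share the derived state '1' for spiracle pair III lost; it defines the ingroup but does not resolve relationships within it.
enlarged canines: derived state '1' in Ichnis only — an autapomorphy, so it tells us nothing about relationships among taxa.
Most parsimonious ingroup topology: ((Cyanops,(Haliellus,Ichnis)),Xiphana).
Xiphana is sister to the clade containing all other ingroup taxa, so it is the earliest-diverging (most basal) ingroup lineage.

Xiphana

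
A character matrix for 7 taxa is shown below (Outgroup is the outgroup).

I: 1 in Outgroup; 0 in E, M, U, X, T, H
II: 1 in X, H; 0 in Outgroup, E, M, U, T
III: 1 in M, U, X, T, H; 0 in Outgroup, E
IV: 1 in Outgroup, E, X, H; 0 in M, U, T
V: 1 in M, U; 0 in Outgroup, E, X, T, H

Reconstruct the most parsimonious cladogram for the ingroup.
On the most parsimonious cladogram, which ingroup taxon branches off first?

Character polarity is set by the outgroup: the derived state is whichever differs from the outgroup's state, so for I, IV the derived state is '0', and for the remaining characters it is '1'.
I (derived state '0') is shared by all ingroup taxa — unites the whole ingroup.
II: derived state '1' in H and X only — synapomorphy for {H, X}.
III (derived state '1') is shared by H, M, T, U, and X — a synapomorphy uniting that clade.
IV: derived state '0' in M, T, and U only — synapomorphy for {M, T, U}.
V: derived state '1' in M and U only — synapomorphy for {M, U}.
Most parsimonious ingroup topology: (E,(((M,U),T),(X,H))).
E is sister to the clade containing all other ingroup taxa, so it is the earliest-diverging (most basal) ingroup lineage.

E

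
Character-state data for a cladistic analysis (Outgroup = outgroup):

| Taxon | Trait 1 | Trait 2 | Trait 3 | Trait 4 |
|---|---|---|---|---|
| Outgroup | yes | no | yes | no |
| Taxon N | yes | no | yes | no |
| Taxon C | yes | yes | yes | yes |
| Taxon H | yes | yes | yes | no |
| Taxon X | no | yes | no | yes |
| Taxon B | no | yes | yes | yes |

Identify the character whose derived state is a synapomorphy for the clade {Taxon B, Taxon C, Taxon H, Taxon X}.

Trait 2

Character polarity is set by the outgroup: the derived state is whichever differs from the outgroup's state, so for Trait 1, Trait 3 the derived state is 'no', and for the remaining characters it is 'yes'.
Trait 1 (derived state 'no') is shared by Taxon B and Taxon X — a synapomorphy uniting that clade.
Trait 2: derived state 'yes' in Taxon B, Taxon C, Taxon H, and Taxon X only — synapomorphy for {Taxon B, Taxon C, Taxon H, Taxon X}.
Trait 3: derived state 'no' in Taxon X only — an autapomorphy, so it tells us nothing about relationships among taxa.
Trait 4: derived state 'yes' in Taxon B, Taxon C, and Taxon X only — synapomorphy for {Taxon B, Taxon C, Taxon X}.
Most parsimonious ingroup topology: (Taxon N,((Taxon C,(Taxon X,Taxon B)),Taxon H)).
The clade {Taxon B, Taxon C, Taxon H, Taxon X} is supported by Trait 2: its derived state 'yes' occurs in exactly those taxa and in no other taxon (including the outgroup).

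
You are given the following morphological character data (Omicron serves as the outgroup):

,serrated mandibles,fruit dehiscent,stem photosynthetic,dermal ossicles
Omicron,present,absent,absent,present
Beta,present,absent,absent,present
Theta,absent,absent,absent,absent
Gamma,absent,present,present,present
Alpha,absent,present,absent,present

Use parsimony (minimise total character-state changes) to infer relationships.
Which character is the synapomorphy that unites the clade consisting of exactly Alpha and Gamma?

fruit dehiscent

Character polarity is set by the outgroup: the derived state is whichever differs from the outgroup's state, so for serrated mandibles, dermal ossicles the derived state is 'absent', and for the remaining characters it is 'present'.
serrated mandibles: derived state 'absent' in Alpha, Gamma, and Theta only — synapomorphy for {Alpha, Gamma, Theta}.
fruit dehiscent (derived state 'present') is shared by Alpha and Gamma — a synapomorphy uniting that clade.
stem photosynthetic: derived state 'present' in Gamma only — an autapomorphy, so it tells us nothing about relationships among taxa.
dermal ossicles (derived state 'absent') is unique to Theta (autapomorphy; uninformative for grouping).
Most parsimonious ingroup topology: (Beta,(Theta,(Gamma,Alpha))).
The clade {Alpha, Gamma} is supported by fruit dehiscent: its derived state 'present' occurs in exactly those taxa and in no other taxon (including the outgroup).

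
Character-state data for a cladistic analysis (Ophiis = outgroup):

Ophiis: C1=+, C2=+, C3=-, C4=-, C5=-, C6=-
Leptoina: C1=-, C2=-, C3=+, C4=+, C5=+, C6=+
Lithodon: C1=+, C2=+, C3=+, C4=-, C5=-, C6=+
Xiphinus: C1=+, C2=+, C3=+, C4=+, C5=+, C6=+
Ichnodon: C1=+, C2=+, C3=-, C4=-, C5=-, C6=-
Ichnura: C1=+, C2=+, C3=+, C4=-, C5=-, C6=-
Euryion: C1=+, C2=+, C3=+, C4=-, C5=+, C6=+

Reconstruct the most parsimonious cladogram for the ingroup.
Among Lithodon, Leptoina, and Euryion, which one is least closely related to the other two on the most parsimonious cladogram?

Character polarity is set by the outgroup: the derived state is whichever differs from the outgroup's state, so for C1, C2 the derived state is '-', and for the remaining characters it is '+'.
C1 (derived state '-') is unique to Leptoina (autapomorphy; uninformative for grouping).
C2 (derived state '-') is unique to Leptoina (autapomorphy; uninformative for grouping).
Only Euryion, Ichnura, Leptoina, Lithodon, and Xiphinus show the derived state '+' for C3, supporting them as a clade.
C4 (derived state '+') is shared by Leptoina and Xiphinus — a synapomorphy uniting that clade.
Only Euryion, Leptoina, and Xiphinus show the derived state '+' for C5, supporting them as a clade.
Only Euryion, Leptoina, Lithodon, and Xiphinus show the derived state '+' for C6, supporting them as a clade.
Most parsimonious ingroup topology: ((Ichnura,(Lithodon,((Leptoina,Xiphinus),Euryion))),Ichnodon).
Euryion and Leptoina share a more recent common ancestor with each other than either does with Lithodon, so Lithodon is the least closely related of the three.

Lithodon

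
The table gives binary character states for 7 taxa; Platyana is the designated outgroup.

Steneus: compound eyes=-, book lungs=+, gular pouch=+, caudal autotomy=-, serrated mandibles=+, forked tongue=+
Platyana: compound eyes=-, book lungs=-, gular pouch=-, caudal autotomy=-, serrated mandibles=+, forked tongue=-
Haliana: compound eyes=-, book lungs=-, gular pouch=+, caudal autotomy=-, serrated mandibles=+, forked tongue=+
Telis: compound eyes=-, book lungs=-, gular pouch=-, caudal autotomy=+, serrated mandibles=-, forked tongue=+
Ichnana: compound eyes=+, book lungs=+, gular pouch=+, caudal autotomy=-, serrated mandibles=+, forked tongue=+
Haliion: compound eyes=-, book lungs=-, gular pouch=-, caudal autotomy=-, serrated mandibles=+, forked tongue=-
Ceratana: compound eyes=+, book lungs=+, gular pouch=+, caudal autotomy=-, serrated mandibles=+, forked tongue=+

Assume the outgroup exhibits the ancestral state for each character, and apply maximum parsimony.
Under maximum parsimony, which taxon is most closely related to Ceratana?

Ichnana

Character polarity is set by the outgroup: the derived state is whichever differs from the outgroup's state, so for serrated mandibles the derived state is '-', and for the remaining characters it is '+'.
Only Ceratana and Ichnana show the derived state '+' for compound eyes, supporting them as a clade.
book lungs (derived state '+') is shared by Ceratana, Ichnana, and Steneus — a synapomorphy uniting that clade.
Only Ceratana, Haliana, Ichnana, and Steneus show the derived state '+' for gular pouch, supporting them as a clade.
caudal autotomy (derived state '+') is unique to Telis (autapomorphy; uninformative for grouping).
serrated mandibles (derived state '-') is unique to Telis (autapomorphy; uninformative for grouping).
forked tongue (derived state '+') is shared by Ceratana, Haliana, Ichnana, Steneus, and Telis — a synapomorphy uniting that clade.
Most parsimonious ingroup topology: (((((Ichnana,Ceratana),Steneus),Haliana),Telis),Haliion).
Ceratana and Ichnana form a cherry on this tree, so they are sister taxa.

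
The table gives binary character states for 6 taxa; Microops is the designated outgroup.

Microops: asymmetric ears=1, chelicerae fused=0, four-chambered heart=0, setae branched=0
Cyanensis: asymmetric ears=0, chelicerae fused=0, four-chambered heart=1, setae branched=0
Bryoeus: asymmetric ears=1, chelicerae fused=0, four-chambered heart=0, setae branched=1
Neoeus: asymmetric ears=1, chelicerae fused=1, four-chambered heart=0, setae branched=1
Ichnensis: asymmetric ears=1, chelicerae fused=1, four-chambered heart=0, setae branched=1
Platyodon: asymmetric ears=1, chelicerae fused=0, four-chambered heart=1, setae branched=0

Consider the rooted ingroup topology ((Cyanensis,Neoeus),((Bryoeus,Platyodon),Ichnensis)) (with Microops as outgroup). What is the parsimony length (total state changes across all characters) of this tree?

Map each character onto ((Cyanensis,Neoeus),((Bryoeus,Platyodon),Ichnensis)) (rooted by Microops) and count the minimum state changes it requires (Fitch parsimony):
asymmetric ears: 1; chelicerae fused: 2; four-chambered heart: 2; setae branched: 3.
Total tree length = 8.

8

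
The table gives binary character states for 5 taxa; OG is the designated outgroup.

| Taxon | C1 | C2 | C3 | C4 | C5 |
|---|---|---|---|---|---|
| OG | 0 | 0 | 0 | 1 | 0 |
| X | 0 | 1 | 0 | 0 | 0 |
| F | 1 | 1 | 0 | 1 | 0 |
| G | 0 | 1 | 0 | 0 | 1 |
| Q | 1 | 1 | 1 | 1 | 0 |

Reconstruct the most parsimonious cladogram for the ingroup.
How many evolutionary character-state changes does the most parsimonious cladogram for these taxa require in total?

Character polarity is set by the outgroup: the derived state is whichever differs from the outgroup's state, so for C4 the derived state is '0', and for the remaining characters it is '1'.
Only F and Q show the derived state '1' for C1, supporting them as a clade.
All ingroup taxa share the derived state '1' for C2; it defines the ingroup but does not resolve relationships within it.
C3 (derived state '1') is unique to Q (autapomorphy; uninformative for grouping).
C4: derived state '0' in G and X only — synapomorphy for {G, X}.
C5: derived state '1' in G only — an autapomorphy, so it tells us nothing about relationships among taxa.
Most parsimonious ingroup topology: ((X,G),(F,Q)).
Changes per character on this tree: C1: 1; C2: 1; C3: 1; C4: 1; C5: 1.
Total = 5.

5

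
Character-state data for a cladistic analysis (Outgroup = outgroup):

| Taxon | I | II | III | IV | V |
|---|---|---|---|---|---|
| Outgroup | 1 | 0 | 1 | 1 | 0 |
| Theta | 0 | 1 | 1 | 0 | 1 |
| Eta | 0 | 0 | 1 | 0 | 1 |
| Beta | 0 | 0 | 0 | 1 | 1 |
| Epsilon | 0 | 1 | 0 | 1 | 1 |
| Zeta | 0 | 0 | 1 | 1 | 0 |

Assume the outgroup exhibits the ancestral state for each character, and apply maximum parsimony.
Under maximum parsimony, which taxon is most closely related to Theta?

Character polarity is set by the outgroup: the derived state is whichever differs from the outgroup's state, so for I, III, IV the derived state is '0', and for the remaining characters it is '1'.
I (derived state '0') is shared by all ingroup taxa — unites the whole ingroup.
II groups Epsilon and Theta, which is incompatible with the clades supported by the remaining characters; treating it as convergent (homoplasy) costs fewer steps than any alternative tree.
III: derived state '0' in Beta and Epsilon only — synapomorphy for {Beta, Epsilon}.
IV: derived state '0' in Eta and Theta only — synapomorphy for {Eta, Theta}.
V (derived state '1') is shared by Beta, Epsilon, Eta, and Theta — a synapomorphy uniting that clade.
Most parsimonious ingroup topology: (((Theta,Eta),(Beta,Epsilon)),Zeta).
Theta and Eta form a cherry on this tree, so they are sister taxa.

Eta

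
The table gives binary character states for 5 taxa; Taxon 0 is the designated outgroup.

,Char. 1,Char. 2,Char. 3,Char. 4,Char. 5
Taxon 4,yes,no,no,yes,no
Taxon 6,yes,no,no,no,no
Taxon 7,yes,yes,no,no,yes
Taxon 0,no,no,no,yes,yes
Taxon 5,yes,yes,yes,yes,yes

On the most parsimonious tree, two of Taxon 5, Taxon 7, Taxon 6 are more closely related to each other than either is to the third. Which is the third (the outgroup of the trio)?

Character polarity is set by the outgroup: the derived state is whichever differs from the outgroup's state, so for Char. 4, Char. 5 the derived state is 'no', and for the remaining characters it is 'yes'.
Char. 1 (derived state 'yes') is shared by all ingroup taxa — unites the whole ingroup.
Char. 2 (derived state 'yes') is shared by Taxon 5 and Taxon 7 — a synapomorphy uniting that clade.
Char. 3 (derived state 'yes') is unique to Taxon 5 (autapomorphy; uninformative for grouping).
Char. 4 (state 'no') occurs in Taxon 6 and Taxon 7 but conflicts with the nesting implied by the other characters — most parsimoniously interpreted as homoplasy.
Char. 5 (derived state 'no') is shared by Taxon 4 and Taxon 6 — a synapomorphy uniting that clade.
Most parsimonious ingroup topology: ((Taxon 4,Taxon 6),(Taxon 5,Taxon 7)).
Taxon 5 and Taxon 7 share a more recent common ancestor with each other than either does with Taxon 6, so Taxon 6 is the least closely related of the three.

Taxon 6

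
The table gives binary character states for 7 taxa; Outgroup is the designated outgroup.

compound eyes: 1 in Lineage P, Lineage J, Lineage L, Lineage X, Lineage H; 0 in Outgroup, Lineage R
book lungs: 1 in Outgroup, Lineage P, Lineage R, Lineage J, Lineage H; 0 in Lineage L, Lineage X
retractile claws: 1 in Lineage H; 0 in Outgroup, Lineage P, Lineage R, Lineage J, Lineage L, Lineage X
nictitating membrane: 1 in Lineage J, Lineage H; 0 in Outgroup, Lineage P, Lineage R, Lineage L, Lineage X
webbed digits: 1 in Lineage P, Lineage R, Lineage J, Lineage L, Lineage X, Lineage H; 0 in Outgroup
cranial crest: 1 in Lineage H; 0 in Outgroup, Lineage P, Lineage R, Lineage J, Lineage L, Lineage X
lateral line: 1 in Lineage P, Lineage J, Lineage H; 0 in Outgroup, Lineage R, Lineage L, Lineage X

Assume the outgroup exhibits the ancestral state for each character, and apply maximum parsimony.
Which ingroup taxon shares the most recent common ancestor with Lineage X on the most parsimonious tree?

Lineage L

Character polarity is set by the outgroup: the derived state is whichever differs from the outgroup's state, so for book lungs the derived state is '0', and for the remaining characters it is '1'.
compound eyes: derived state '1' in Lineage H, Lineage J, Lineage L, Lineage P, and Lineage X only — synapomorphy for {Lineage H, Lineage J, Lineage L, Lineage P, Lineage X}.
book lungs: derived state '0' in Lineage L and Lineage X only — synapomorphy for {Lineage L, Lineage X}.
retractile claws (derived state '1') is unique to Lineage H (autapomorphy; uninformative for grouping).
nictitating membrane (derived state '1') is shared by Lineage H and Lineage J — a synapomorphy uniting that clade.
webbed digits (derived state '1') is shared by all ingroup taxa — unites the whole ingroup.
cranial crest: derived state '1' in Lineage H only — an autapomorphy, so it tells us nothing about relationships among taxa.
Only Lineage H, Lineage J, and Lineage P show the derived state '1' for lateral line, supporting them as a clade.
Most parsimonious ingroup topology: (((Lineage P,(Lineage J,Lineage H)),(Lineage L,Lineage X)),Lineage R).
Lineage X and Lineage L form a cherry on this tree, so they are sister taxa.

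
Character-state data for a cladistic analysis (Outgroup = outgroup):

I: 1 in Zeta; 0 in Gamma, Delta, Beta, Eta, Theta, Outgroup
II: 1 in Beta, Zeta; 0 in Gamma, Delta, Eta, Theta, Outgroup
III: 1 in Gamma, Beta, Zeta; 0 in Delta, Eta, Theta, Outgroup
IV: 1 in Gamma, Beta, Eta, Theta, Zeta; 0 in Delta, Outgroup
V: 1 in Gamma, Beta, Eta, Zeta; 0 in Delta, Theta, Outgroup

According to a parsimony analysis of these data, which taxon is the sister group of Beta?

The outgroup has state '0' for every character, so '1' is the derived state throughout.
I: derived state '1' in Zeta only — an autapomorphy, so it tells us nothing about relationships among taxa.
Only Beta and Zeta show the derived state '1' for II, supporting them as a clade.
III: derived state '1' in Beta, Gamma, and Zeta only — synapomorphy for {Beta, Gamma, Zeta}.
IV (derived state '1') is shared by Beta, Eta, Gamma, Theta, and Zeta — a synapomorphy uniting that clade.
V (derived state '1') is shared by Beta, Eta, Gamma, and Zeta — a synapomorphy uniting that clade.
Most parsimonious ingroup topology: (Delta,((((Beta,Zeta),Gamma),Eta),Theta)).
Beta and Zeta form a cherry on this tree, so they are sister taxa.

Zeta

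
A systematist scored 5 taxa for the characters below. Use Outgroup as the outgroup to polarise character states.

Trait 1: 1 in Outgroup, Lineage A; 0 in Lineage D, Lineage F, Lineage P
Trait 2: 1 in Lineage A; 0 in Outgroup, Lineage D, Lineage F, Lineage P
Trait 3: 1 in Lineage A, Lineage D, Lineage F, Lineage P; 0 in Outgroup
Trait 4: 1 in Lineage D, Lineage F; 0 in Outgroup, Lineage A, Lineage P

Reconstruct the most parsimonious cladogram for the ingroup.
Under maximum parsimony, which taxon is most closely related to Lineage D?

Lineage F

Character polarity is set by the outgroup: the derived state is whichever differs from the outgroup's state, so for Trait 1 the derived state is '0', and for the remaining characters it is '1'.
Trait 1: derived state '0' in Lineage D, Lineage F, and Lineage P only — synapomorphy for {Lineage D, Lineage F, Lineage P}.
Trait 2: derived state '1' in Lineage A only — an autapomorphy, so it tells us nothing about relationships among taxa.
Trait 3 (derived state '1') is shared by all ingroup taxa — unites the whole ingroup.
Trait 4 (derived state '1') is shared by Lineage D and Lineage F — a synapomorphy uniting that clade.
Most parsimonious ingroup topology: (Lineage A,((Lineage D,Lineage F),Lineage P)).
Lineage D and Lineage F form a cherry on this tree, so they are sister taxa.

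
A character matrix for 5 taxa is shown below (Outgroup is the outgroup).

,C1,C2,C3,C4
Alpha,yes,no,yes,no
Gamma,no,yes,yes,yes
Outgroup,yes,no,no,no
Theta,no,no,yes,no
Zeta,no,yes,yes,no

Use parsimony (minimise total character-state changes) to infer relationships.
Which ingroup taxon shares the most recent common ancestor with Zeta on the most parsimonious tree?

Gamma

Character polarity is set by the outgroup: the derived state is whichever differs from the outgroup's state, so for C1 the derived state is 'no', and for the remaining characters it is 'yes'.
C1 (derived state 'no') is shared by Gamma, Theta, and Zeta — a synapomorphy uniting that clade.
Only Gamma and Zeta show the derived state 'yes' for C2, supporting them as a clade.
All ingroup taxa share the derived state 'yes' for C3; it defines the ingroup but does not resolve relationships within it.
C4: derived state 'yes' in Gamma only — an autapomorphy, so it tells us nothing about relationships among taxa.
Most parsimonious ingroup topology: (((Zeta,Gamma),Theta),Alpha).
Zeta and Gamma form a cherry on this tree, so they are sister taxa.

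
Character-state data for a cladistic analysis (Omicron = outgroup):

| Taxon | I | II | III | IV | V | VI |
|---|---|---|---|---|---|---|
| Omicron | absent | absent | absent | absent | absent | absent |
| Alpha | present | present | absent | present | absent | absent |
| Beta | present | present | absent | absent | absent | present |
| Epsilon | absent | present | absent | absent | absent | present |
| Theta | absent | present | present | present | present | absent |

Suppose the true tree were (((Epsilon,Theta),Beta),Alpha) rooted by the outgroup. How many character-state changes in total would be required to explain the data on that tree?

9

Map each character onto (((Epsilon,Theta),Beta),Alpha) (rooted by Omicron) and count the minimum state changes it requires (Fitch parsimony):
I: 2; II: 1; III: 1; IV: 2; V: 1; VI: 2.
Total tree length = 9.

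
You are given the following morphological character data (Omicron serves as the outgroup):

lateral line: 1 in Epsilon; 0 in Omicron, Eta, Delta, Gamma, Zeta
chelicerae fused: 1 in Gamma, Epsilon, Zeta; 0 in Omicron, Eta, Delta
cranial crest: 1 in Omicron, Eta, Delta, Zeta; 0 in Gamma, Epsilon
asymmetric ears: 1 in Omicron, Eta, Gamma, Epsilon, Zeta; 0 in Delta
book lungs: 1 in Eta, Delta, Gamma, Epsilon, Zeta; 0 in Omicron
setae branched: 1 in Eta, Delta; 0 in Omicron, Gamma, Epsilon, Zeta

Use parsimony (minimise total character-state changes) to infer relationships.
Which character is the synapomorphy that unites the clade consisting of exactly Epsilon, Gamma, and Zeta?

Character polarity is set by the outgroup: the derived state is whichever differs from the outgroup's state, so for cranial crest, asymmetric ears the derived state is '0', and for the remaining characters it is '1'.
lateral line (derived state '1') is unique to Epsilon (autapomorphy; uninformative for grouping).
Only Epsilon, Gamma, and Zeta show the derived state '1' for chelicerae fused, supporting them as a clade.
cranial crest: derived state '0' in Epsilon and Gamma only — synapomorphy for {Epsilon, Gamma}.
asymmetric ears (derived state '0') is unique to Delta (autapomorphy; uninformative for grouping).
All ingroup taxa share the derived state '1' for book lungs; it defines the ingroup but does not resolve relationships within it.
setae branched: derived state '1' in Delta and Eta only — synapomorphy for {Delta, Eta}.
Most parsimonious ingroup topology: ((Eta,Delta),((Gamma,Epsilon),Zeta)).
The clade {Epsilon, Gamma, Zeta} is supported by chelicerae fused: its derived state '1' occurs in exactly those taxa and in no other taxon (including the outgroup).

chelicerae fused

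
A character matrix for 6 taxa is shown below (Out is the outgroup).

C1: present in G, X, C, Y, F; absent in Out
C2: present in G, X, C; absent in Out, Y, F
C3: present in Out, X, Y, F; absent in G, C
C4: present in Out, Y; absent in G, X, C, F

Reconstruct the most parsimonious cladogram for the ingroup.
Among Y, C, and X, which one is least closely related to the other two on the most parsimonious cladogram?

Y

Character polarity is set by the outgroup: the derived state is whichever differs from the outgroup's state, so for C3, C4 the derived state is 'absent', and for the remaining characters it is 'present'.
All ingroup taxa share the derived state 'present' for C1; it defines the ingroup but does not resolve relationships within it.
C2: derived state 'present' in C, G, and X only — synapomorphy for {C, G, X}.
C3: derived state 'absent' in C and G only — synapomorphy for {C, G}.
C4: derived state 'absent' in C, F, G, and X only — synapomorphy for {C, F, G, X}.
Most parsimonious ingroup topology: ((((G,C),X),F),Y).
X and C share a more recent common ancestor with each other than either does with Y, so Y is the least closely related of the three.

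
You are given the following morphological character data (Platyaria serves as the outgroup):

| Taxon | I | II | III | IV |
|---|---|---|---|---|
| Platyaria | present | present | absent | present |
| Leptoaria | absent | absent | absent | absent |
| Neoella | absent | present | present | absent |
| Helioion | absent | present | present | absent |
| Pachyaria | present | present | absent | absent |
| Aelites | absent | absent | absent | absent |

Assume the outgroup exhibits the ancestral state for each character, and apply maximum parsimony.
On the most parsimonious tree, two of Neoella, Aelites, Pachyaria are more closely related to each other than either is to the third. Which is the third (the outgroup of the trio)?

Pachyaria

Character polarity is set by the outgroup: the derived state is whichever differs from the outgroup's state, so for I, II, IV the derived state is 'absent', and for the remaining characters it is 'present'.
I (derived state 'absent') is shared by Aelites, Helioion, Leptoaria, and Neoella — a synapomorphy uniting that clade.
II: derived state 'absent' in Aelites and Leptoaria only — synapomorphy for {Aelites, Leptoaria}.
Only Helioion and Neoella show the derived state 'present' for III, supporting them as a clade.
All ingroup taxa share the derived state 'absent' for IV; it defines the ingroup but does not resolve relationships within it.
Most parsimonious ingroup topology: (((Leptoaria,Aelites),(Neoella,Helioion)),Pachyaria).
Aelites and Neoella share a more recent common ancestor with each other than either does with Pachyaria, so Pachyaria is the least closely related of the three.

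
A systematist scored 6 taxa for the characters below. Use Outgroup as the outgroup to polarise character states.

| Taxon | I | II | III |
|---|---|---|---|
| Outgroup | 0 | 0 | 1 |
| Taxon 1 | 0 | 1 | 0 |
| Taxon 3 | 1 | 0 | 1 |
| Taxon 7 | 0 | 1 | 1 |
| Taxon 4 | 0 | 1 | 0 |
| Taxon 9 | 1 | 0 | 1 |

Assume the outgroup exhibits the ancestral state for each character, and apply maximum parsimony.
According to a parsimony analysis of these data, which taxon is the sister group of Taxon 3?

Taxon 9

Character polarity is set by the outgroup: the derived state is whichever differs from the outgroup's state, so for III the derived state is '0', and for the remaining characters it is '1'.
I (derived state '1') is shared by Taxon 3 and Taxon 9 — a synapomorphy uniting that clade.
Only Taxon 1, Taxon 4, and Taxon 7 show the derived state '1' for II, supporting them as a clade.
III (derived state '0') is shared by Taxon 1 and Taxon 4 — a synapomorphy uniting that clade.
Most parsimonious ingroup topology: ((Taxon 7,(Taxon 4,Taxon 1)),(Taxon 3,Taxon 9)).
Taxon 3 and Taxon 9 form a cherry on this tree, so they are sister taxa.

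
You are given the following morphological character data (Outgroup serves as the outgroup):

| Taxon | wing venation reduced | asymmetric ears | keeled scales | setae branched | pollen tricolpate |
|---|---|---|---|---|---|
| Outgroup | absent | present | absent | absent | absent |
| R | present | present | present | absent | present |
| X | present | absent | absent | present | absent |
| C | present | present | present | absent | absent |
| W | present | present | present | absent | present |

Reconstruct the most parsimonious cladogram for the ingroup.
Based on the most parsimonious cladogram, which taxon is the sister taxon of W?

R

Character polarity is set by the outgroup: the derived state is whichever differs from the outgroup's state, so for asymmetric ears the derived state is 'absent', and for the remaining characters it is 'present'.
wing venation reduced (derived state 'present') is shared by all ingroup taxa — unites the whole ingroup.
asymmetric ears (derived state 'absent') is unique to X (autapomorphy; uninformative for grouping).
keeled scales: derived state 'present' in C, R, and W only — synapomorphy for {C, R, W}.
setae branched: derived state 'present' in X only — an autapomorphy, so it tells us nothing about relationships among taxa.
pollen tricolpate (derived state 'present') is shared by R and W — a synapomorphy uniting that clade.
Most parsimonious ingroup topology: (((R,W),C),X).
W and R form a cherry on this tree, so they are sister taxa.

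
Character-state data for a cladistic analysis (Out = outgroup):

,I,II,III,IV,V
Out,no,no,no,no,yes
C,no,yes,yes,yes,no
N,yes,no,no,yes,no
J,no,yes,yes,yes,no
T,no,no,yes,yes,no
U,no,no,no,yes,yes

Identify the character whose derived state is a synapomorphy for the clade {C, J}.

II

Character polarity is set by the outgroup: the derived state is whichever differs from the outgroup's state, so for V the derived state is 'no', and for the remaining characters it is 'yes'.
I (derived state 'yes') is unique to N (autapomorphy; uninformative for grouping).
Only C and J show the derived state 'yes' for II, supporting them as a clade.
III (derived state 'yes') is shared by C, J, and T — a synapomorphy uniting that clade.
All ingroup taxa share the derived state 'yes' for IV; it defines the ingroup but does not resolve relationships within it.
Only C, J, N, and T show the derived state 'no' for V, supporting them as a clade.
Most parsimonious ingroup topology: ((((C,J),T),N),U).
The clade {C, J} is supported by II: its derived state 'yes' occurs in exactly those taxa and in no other taxon (including the outgroup).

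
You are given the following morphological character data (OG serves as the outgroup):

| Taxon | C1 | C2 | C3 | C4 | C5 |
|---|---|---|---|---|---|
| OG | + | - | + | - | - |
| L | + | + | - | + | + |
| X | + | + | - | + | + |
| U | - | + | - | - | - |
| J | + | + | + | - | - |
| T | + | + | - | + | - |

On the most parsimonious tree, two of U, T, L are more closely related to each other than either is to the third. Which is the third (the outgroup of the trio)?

Character polarity is set by the outgroup: the derived state is whichever differs from the outgroup's state, so for C1, C3 the derived state is '-', and for the remaining characters it is '+'.
C1: derived state '-' in U only — an autapomorphy, so it tells us nothing about relationships among taxa.
C2 (derived state '+') is shared by all ingroup taxa — unites the whole ingroup.
Only L, T, U, and X show the derived state '-' for C3, supporting them as a clade.
C4: derived state '+' in L, T, and X only — synapomorphy for {L, T, X}.
C5: derived state '+' in L and X only — synapomorphy for {L, X}.
Most parsimonious ingroup topology: ((((L,X),T),U),J).
L and T share a more recent common ancestor with each other than either does with U, so U is the least closely related of the three.

U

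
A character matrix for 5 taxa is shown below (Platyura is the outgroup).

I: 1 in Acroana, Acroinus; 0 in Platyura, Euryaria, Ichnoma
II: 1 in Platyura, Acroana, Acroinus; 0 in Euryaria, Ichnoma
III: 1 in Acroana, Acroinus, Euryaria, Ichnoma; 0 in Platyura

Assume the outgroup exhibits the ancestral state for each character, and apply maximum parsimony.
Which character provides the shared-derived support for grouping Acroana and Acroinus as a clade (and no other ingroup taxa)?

Character polarity is set by the outgroup: the derived state is whichever differs from the outgroup's state, so for II the derived state is '0', and for the remaining characters it is '1'.
I (derived state '1') is shared by Acroana and Acroinus — a synapomorphy uniting that clade.
Only Euryaria and Ichnoma show the derived state '0' for II, supporting them as a clade.
III (derived state '1') is shared by all ingroup taxa — unites the whole ingroup.
Most parsimonious ingroup topology: ((Acroana,Acroinus),(Euryaria,Ichnoma)).
The clade {Acroana, Acroinus} is supported by I: its derived state '1' occurs in exactly those taxa and in no other taxon (including the outgroup).

I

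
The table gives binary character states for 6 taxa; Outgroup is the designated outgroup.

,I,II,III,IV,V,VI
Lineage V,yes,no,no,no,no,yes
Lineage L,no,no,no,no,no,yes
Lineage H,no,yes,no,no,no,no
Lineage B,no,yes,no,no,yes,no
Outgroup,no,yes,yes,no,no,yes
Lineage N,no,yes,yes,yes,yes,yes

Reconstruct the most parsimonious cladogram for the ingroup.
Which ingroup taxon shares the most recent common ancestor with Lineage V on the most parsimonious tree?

Lineage L

Character polarity is set by the outgroup: the derived state is whichever differs from the outgroup's state, so for II, III, VI the derived state is 'no', and for the remaining characters it is 'yes'.
I (derived state 'yes') is unique to Lineage V (autapomorphy; uninformative for grouping).
Only Lineage L and Lineage V show the derived state 'no' for II, supporting them as a clade.
III (derived state 'no') is shared by Lineage B, Lineage H, Lineage L, and Lineage V — a synapomorphy uniting that clade.
IV: derived state 'yes' in Lineage N only — an autapomorphy, so it tells us nothing about relationships among taxa.
V (state 'yes') occurs in Lineage B and Lineage N but conflicts with the nesting implied by the other characters — most parsimoniously interpreted as homoplasy.
VI: derived state 'no' in Lineage B and Lineage H only — synapomorphy for {Lineage B, Lineage H}.
Most parsimonious ingroup topology: (((Lineage V,Lineage L),(Lineage H,Lineage B)),Lineage N).
Lineage V and Lineage L form a cherry on this tree, so they are sister taxa.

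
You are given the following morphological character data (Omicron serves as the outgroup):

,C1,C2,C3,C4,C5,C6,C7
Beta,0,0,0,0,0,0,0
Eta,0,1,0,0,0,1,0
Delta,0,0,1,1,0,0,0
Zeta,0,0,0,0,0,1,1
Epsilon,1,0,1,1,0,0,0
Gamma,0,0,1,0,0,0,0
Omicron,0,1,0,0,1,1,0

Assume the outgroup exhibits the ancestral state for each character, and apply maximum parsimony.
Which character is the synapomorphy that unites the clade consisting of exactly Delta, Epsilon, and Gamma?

Character polarity is set by the outgroup: the derived state is whichever differs from the outgroup's state, so for C2, C5, C6 the derived state is '0', and for the remaining characters it is '1'.
C1 (derived state '1') is unique to Epsilon (autapomorphy; uninformative for grouping).
C2: derived state '0' in Beta, Delta, Epsilon, Gamma, and Zeta only — synapomorphy for {Beta, Delta, Epsilon, Gamma, Zeta}.
C3: derived state '1' in Delta, Epsilon, and Gamma only — synapomorphy for {Delta, Epsilon, Gamma}.
C4 (derived state '1') is shared by Delta and Epsilon — a synapomorphy uniting that clade.
C5 (derived state '0') is shared by all ingroup taxa — unites the whole ingroup.
C6: derived state '0' in Beta, Delta, Epsilon, and Gamma only — synapomorphy for {Beta, Delta, Epsilon, Gamma}.
C7: derived state '1' in Zeta only — an autapomorphy, so it tells us nothing about relationships among taxa.
Most parsimonious ingroup topology: (Eta,((((Epsilon,Delta),Gamma),Beta),Zeta)).
The clade {Delta, Epsilon, Gamma} is supported by C3: its derived state '1' occurs in exactly those taxa and in no other taxon (including the outgroup).

C3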